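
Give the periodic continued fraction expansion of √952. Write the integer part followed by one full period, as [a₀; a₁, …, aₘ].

[30; 1, 5, 1, 6, 1, 5, 1, 60]

a₀ = ⌊√952⌋ = 30.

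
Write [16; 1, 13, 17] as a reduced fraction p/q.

Using pₖ = aₖpₖ₋₁ + pₖ₋₂ and qₖ = aₖqₖ₋₁ + qₖ₋₂:
  k=0: a=16, p=16, q=1
  k=1: a=1, p=17, q=1
  k=2: a=13, p=237, q=14
  k=3: a=17, p=4046, q=239

4046/239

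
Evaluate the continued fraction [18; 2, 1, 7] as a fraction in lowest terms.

422/23

Fold from the inside: start with 7/1.
  1 + 1/7 = 8/7
  2 + 7/8 = 23/8
  18 + 8/23 = 422/23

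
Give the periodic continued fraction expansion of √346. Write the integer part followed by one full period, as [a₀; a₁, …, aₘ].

[18; 1, 1, 1, 1, 36]

a₀ = ⌊√346⌋ = 18.
With m₀=0, d₀=1 and mₖ₊₁ = dₖaₖ − mₖ, dₖ₊₁ = (n − mₖ₊₁²)/dₖ, aₖ₊₁ = ⌊(a₀+mₖ₊₁)/dₖ₊₁⌋:
  k=1: m=18, d=22, a=1
  k=2: m=4, d=15, a=1
  k=3: m=11, d=15, a=1
  k=4: m=4, d=22, a=1
  k=5: m=18, d=1, a=36
d=1 and a=2a₀=36 at k=5, so the next step gives (m, d) = (18, 22) again — its k=1 value — and the period has length 5.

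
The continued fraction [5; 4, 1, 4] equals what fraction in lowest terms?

Using pₖ = aₖpₖ₋₁ + pₖ₋₂ and qₖ = aₖqₖ₋₁ + qₖ₋₂:
  k=0: a=5, p=5, q=1
  k=1: a=4, p=21, q=4
  k=2: a=1, p=26, q=5
  k=3: a=4, p=125, q=24

125/24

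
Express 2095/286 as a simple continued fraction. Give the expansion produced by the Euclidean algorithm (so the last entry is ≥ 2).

[7; 3, 13, 3, 2]

2095 = 7*286 + 93
286 = 3*93 + 7
93 = 13*7 + 2
7 = 3*2 + 1
2 = 2*1 + 0  (stop)
So 2095/286 = [7; 3, 13, 3, 2].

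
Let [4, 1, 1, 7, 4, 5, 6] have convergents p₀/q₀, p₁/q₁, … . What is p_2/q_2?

Using pₖ = aₖpₖ₋₁ + pₖ₋₂, qₖ = aₖqₖ₋₁ + qₖ₋₂ (with p₋₁=1, p₋₂=0, q₋₁=0, q₋₂=1):
  k=0: a=4, p=4, q=1
  k=1: a=1, p=5, q=1
  k=2: a=1, p=9, q=2

9/2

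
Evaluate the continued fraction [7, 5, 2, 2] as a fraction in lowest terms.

194/27

Fold from the inside: start with 2/1.
  2 + 1/2 = 5/2
  5 + 2/5 = 27/5
  7 + 5/27 = 194/27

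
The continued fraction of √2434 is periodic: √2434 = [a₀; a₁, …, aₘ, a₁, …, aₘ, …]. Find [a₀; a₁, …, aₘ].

[49; 2, 1, 48, 1, 2, 98]

a₀ = ⌊√2434⌋ = 49.
With m₀=0, d₀=1 and mₖ₊₁ = dₖaₖ − mₖ, dₖ₊₁ = (n − mₖ₊₁²)/dₖ, aₖ₊₁ = ⌊(a₀+mₖ₊₁)/dₖ₊₁⌋:
  k=1: m=49, d=33, a=2
  k=2: m=17, d=65, a=1
  k=3: m=48, d=2, a=48
  k=4: m=48, d=65, a=1
  k=5: m=17, d=33, a=2
  k=6: m=49, d=1, a=98
d=1 and a=2a₀=98 at k=6, so the next step gives (m, d) = (49, 33) again — its k=1 value — and the period has length 6.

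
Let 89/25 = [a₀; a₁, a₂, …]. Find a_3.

3

89 = 3·25 + 14   →  a_0 = 3
25 = 1·14 + 11   →  a_1 = 1
14 = 1·11 + 3   →  a_2 = 1
11 = 3·3 + 2   →  a_3 = 3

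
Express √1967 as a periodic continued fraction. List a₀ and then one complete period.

[44; 2, 1, 5, 1, 2, 88]

a₀ = ⌊√1967⌋ = 44.
With m₀=0, d₀=1 and mₖ₊₁ = dₖaₖ − mₖ, dₖ₊₁ = (n − mₖ₊₁²)/dₖ, aₖ₊₁ = ⌊(a₀+mₖ₊₁)/dₖ₊₁⌋:
  k=1: m=44, d=31, a=2
  k=2: m=18, d=53, a=1
  k=3: m=35, d=14, a=5
  k=4: m=35, d=53, a=1
  k=5: m=18, d=31, a=2
  k=6: m=44, d=1, a=88
d=1 and a=2a₀=88 at k=6, so the next step gives (m, d) = (44, 31) again — its k=1 value — and the period has length 6.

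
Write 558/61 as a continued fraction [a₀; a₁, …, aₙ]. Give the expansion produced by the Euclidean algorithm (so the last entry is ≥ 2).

558 = 9·61 + 9
61 = 6·9 + 7
9 = 1·7 + 2
7 = 3·2 + 1
2 = 2·1 + 0  (stop)
So 558/61 = [9; 6, 1, 3, 2].

[9; 6, 1, 3, 2]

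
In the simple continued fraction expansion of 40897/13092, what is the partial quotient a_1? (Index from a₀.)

40897 = 3·13092 + 1621   →  a_0 = 3
13092 = 8·1621 + 124   →  a_1 = 8

8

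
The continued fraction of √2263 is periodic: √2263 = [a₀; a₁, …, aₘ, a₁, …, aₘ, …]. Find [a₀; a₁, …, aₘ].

[47; 1, 1, 3, 47, 3, 1, 1, 94]

a₀ = ⌊√2263⌋ = 47.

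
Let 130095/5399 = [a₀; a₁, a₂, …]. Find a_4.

130095 = 24·5399 + 519   →  a_0 = 24
5399 = 10·519 + 209   →  a_1 = 10
519 = 2·209 + 101   →  a_2 = 2
209 = 2·101 + 7   →  a_3 = 2
101 = 14·7 + 3   →  a_4 = 14

14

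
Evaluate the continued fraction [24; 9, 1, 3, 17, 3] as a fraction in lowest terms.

Using pₖ = aₖpₖ₋₁ + pₖ₋₂ and qₖ = aₖqₖ₋₁ + qₖ₋₂:
  k=0: a=24, p=24, q=1
  k=1: a=9, p=217, q=9
  k=2: a=1, p=241, q=10
  k=3: a=3, p=940, q=39
  k=4: a=17, p=16221, q=673
  k=5: a=3, p=49603, q=2058

49603/2058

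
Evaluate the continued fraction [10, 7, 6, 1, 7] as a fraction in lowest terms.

3985/393

Using pₖ = aₖpₖ₋₁ + pₖ₋₂ and qₖ = aₖqₖ₋₁ + qₖ₋₂:
  k=0: a=10, p=10, q=1
  k=1: a=7, p=71, q=7
  k=2: a=6, p=436, q=43
  k=3: a=1, p=507, q=50
  k=4: a=7, p=3985, q=393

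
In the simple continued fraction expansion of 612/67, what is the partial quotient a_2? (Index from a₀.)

2

612 = 9·67 + 9   →  a_0 = 9
67 = 7·9 + 4   →  a_1 = 7
9 = 2·4 + 1   →  a_2 = 2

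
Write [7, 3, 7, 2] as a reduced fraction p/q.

Fold from the inside: start with 2/1.
  7 + 1/2 = 15/2
  3 + 2/15 = 47/15
  7 + 15/47 = 344/47

344/47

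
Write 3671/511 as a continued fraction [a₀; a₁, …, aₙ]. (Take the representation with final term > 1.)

3671 = 7×511 + 94
511 = 5×94 + 41
94 = 2×41 + 12
41 = 3×12 + 5
12 = 2×5 + 2
5 = 2×2 + 1
2 = 2×1 + 0  (stop)
So 3671/511 = [7; 5, 2, 3, 2, 2, 2].

[7; 5, 2, 3, 2, 2, 2]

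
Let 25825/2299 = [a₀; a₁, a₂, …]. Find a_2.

3

25825 = 11·2299 + 536   →  a_0 = 11
2299 = 4·536 + 155   →  a_1 = 4
536 = 3·155 + 71   →  a_2 = 3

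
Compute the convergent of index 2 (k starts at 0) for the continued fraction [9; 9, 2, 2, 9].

173/19

Using pₖ = aₖpₖ₋₁ + pₖ₋₂, qₖ = aₖqₖ₋₁ + qₖ₋₂ (with p₋₁=1, p₋₂=0, q₋₁=0, q₋₂=1):
  k=0: a=9, p=9, q=1
  k=1: a=9, p=82, q=9
  k=2: a=2, p=173, q=19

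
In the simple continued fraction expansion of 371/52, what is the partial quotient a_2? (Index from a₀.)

2

371 = 7·52 + 7   →  a_0 = 7
52 = 7·7 + 3   →  a_1 = 7
7 = 2·3 + 1   →  a_2 = 2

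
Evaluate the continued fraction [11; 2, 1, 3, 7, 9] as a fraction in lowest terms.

Fold from the inside: start with 9/1.
  7 + 1/9 = 64/9
  3 + 9/64 = 201/64
  1 + 64/201 = 265/201
  2 + 201/265 = 731/265
  11 + 265/731 = 8306/731

8306/731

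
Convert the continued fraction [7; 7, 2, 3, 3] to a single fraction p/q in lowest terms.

1220/171

Fold from the inside: start with 3/1.
  3 + 1/3 = 10/3
  2 + 3/10 = 23/10
  7 + 10/23 = 171/23
  7 + 23/171 = 1220/171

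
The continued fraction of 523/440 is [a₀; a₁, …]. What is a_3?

3

523 = 1·440 + 83   →  a_0 = 1
440 = 5·83 + 25   →  a_1 = 5
83 = 3·25 + 8   →  a_2 = 3
25 = 3·8 + 1   →  a_3 = 3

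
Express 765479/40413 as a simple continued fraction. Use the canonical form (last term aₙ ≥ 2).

[18; 1, 16, 15, 12, 13]

765479 = 18·40413 + 38045
40413 = 1·38045 + 2368
38045 = 16·2368 + 157
2368 = 15·157 + 13
157 = 12·13 + 1
13 = 13·1 + 0  (stop)
So 765479/40413 = [18; 1, 16, 15, 12, 13].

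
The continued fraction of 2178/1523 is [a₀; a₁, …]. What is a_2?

2178 = 1·1523 + 655   →  a_0 = 1
1523 = 2·655 + 213   →  a_1 = 2
655 = 3·213 + 16   →  a_2 = 3

3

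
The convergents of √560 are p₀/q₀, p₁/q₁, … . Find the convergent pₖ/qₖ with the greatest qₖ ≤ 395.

6697/283

√560 = [23; 1, 1, 1, 46, …] (period length 4).
Convergents:
  p_0/q_0 = 23/1
  p_1/q_1 = 24/1
  p_2/q_2 = 47/2
  p_3/q_3 = 71/3
  p_4/q_4 = 3313/140
  p_5/q_5 = 3384/143
  p_6/q_6 = 6697/283
  p_7/q_7 = 10081/426
q_6 = 283 ≤ 395 < 426 = q_7, so the answer is 6697/283.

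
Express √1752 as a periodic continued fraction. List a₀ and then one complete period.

a₀ = ⌊√1752⌋ = 41.
With m₀=0, d₀=1 and mₖ₊₁ = dₖaₖ − mₖ, dₖ₊₁ = (n − mₖ₊₁²)/dₖ, aₖ₊₁ = ⌊(a₀+mₖ₊₁)/dₖ₊₁⌋:
  k=1: m=41, d=71, a=1
  k=2: m=30, d=12, a=5
  k=3: m=30, d=71, a=1
  k=4: m=41, d=1, a=82
d=1 and a=2a₀=82 at k=4, so the next step gives (m, d) = (41, 71) again — its k=1 value — and the period has length 4.

[41; 1, 5, 1, 82]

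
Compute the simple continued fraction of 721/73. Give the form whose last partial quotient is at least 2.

[9; 1, 7, 9]

721 = 9·73 + 64
73 = 1·64 + 9
64 = 7·9 + 1
9 = 9·1 + 0  (stop)
So 721/73 = [9; 1, 7, 9].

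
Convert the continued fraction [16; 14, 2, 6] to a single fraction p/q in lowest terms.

3021/188

Using pₖ = aₖpₖ₋₁ + pₖ₋₂ and qₖ = aₖqₖ₋₁ + qₖ₋₂:
  k=0: a=16, p=16, q=1
  k=1: a=14, p=225, q=14
  k=2: a=2, p=466, q=29
  k=3: a=6, p=3021, q=188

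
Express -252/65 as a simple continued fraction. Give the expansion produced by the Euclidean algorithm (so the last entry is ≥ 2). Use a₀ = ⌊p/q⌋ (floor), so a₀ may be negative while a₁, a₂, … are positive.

-252 = -4×65 + 8
65 = 8×8 + 1
8 = 8×1 + 0  (stop)
So -252/65 = [-4; 8, 8].

[-4; 8, 8]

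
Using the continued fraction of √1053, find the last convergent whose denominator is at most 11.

292/9

√1053 = [32; 2, 4, 2, 64, …] (period length 4).
Convergents:
  p_0/q_0 = 32/1
  p_1/q_1 = 65/2
  p_2/q_2 = 292/9
  p_3/q_3 = 649/20
q_2 = 9 ≤ 11 < 20 = q_3, so the answer is 292/9.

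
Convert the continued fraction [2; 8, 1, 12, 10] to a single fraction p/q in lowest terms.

2469/1169

Fold from the inside: start with 10/1.
  12 + 1/10 = 121/10
  1 + 10/121 = 131/121
  8 + 121/131 = 1169/131
  2 + 131/1169 = 2469/1169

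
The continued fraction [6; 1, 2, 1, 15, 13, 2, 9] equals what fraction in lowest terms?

Fold from the inside: start with 9/1.
  2 + 1/9 = 19/9
  13 + 9/19 = 256/19
  15 + 19/256 = 3859/256
  1 + 256/3859 = 4115/3859
  2 + 3859/4115 = 12089/4115
  1 + 4115/12089 = 16204/12089
  6 + 12089/16204 = 109313/16204

109313/16204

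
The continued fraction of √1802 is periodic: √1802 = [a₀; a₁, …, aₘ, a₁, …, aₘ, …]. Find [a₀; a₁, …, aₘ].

[42; 2, 4, 2, 84]

a₀ = ⌊√1802⌋ = 42.
With m₀=0, d₀=1 and mₖ₊₁ = dₖaₖ − mₖ, dₖ₊₁ = (n − mₖ₊₁²)/dₖ, aₖ₊₁ = ⌊(a₀+mₖ₊₁)/dₖ₊₁⌋:
  k=1: m=42, d=38, a=2
  k=2: m=34, d=17, a=4
  k=3: m=34, d=38, a=2
  k=4: m=42, d=1, a=84
d=1 and a=2a₀=84 at k=4, so the next step gives (m, d) = (42, 38) again — its k=1 value — and the period has length 4.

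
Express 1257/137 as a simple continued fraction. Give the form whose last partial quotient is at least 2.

1257 = 9×137 + 24
137 = 5×24 + 17
24 = 1×17 + 7
17 = 2×7 + 3
7 = 2×3 + 1
3 = 3×1 + 0  (stop)
So 1257/137 = [9; 5, 1, 2, 2, 3].

[9; 5, 1, 2, 2, 3]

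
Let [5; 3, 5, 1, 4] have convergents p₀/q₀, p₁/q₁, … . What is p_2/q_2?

Using pₖ = aₖpₖ₋₁ + pₖ₋₂, qₖ = aₖqₖ₋₁ + qₖ₋₂ (with p₋₁=1, p₋₂=0, q₋₁=0, q₋₂=1):
  k=0: a=5, p=5, q=1
  k=1: a=3, p=16, q=3
  k=2: a=5, p=85, q=16

85/16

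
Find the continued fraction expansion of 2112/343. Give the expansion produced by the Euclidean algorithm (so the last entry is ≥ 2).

2112 = 6*343 + 54
343 = 6*54 + 19
54 = 2*19 + 16
19 = 1*16 + 3
16 = 5*3 + 1
3 = 3*1 + 0  (stop)
So 2112/343 = [6; 6, 2, 1, 5, 3].

[6; 6, 2, 1, 5, 3]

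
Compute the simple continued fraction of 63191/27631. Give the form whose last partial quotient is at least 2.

63191 = 2·27631 + 7929
27631 = 3·7929 + 3844
7929 = 2·3844 + 241
3844 = 15·241 + 229
241 = 1·229 + 12
229 = 19·12 + 1
12 = 12·1 + 0  (stop)
So 63191/27631 = [2; 3, 2, 15, 1, 19, 12].

[2; 3, 2, 15, 1, 19, 12]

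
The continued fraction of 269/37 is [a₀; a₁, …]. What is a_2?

269 = 7·37 + 10   →  a_0 = 7
37 = 3·10 + 7   →  a_1 = 3
10 = 1·7 + 3   →  a_2 = 1

1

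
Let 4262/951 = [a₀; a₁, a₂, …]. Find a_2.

13

4262 = 4·951 + 458   →  a_0 = 4
951 = 2·458 + 35   →  a_1 = 2
458 = 13·35 + 3   →  a_2 = 13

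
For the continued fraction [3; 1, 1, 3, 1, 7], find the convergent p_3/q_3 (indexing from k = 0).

25/7

Using pₖ = aₖpₖ₋₁ + pₖ₋₂, qₖ = aₖqₖ₋₁ + qₖ₋₂ (with p₋₁=1, p₋₂=0, q₋₁=0, q₋₂=1):
  k=0: a=3, p=3, q=1
  k=1: a=1, p=4, q=1
  k=2: a=1, p=7, q=2
  k=3: a=3, p=25, q=7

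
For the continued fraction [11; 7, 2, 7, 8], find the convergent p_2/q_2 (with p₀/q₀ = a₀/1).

167/15

Using pₖ = aₖpₖ₋₁ + pₖ₋₂, qₖ = aₖqₖ₋₁ + qₖ₋₂ (with p₋₁=1, p₋₂=0, q₋₁=0, q₋₂=1):
  k=0: a=11, p=11, q=1
  k=1: a=7, p=78, q=7
  k=2: a=2, p=167, q=15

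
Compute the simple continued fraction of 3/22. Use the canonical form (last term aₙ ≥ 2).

[0; 7, 3]

3 = 0*22 + 3
22 = 7*3 + 1
3 = 3*1 + 0  (stop)
So 3/22 = [0; 7, 3].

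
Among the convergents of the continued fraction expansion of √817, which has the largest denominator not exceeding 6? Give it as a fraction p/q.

143/5

√817 = [28; 1, 1, 2, 1, 1, 56, …] (period length 6).
Convergents:
  p_0/q_0 = 28/1
  p_1/q_1 = 29/1
  p_2/q_2 = 57/2
  p_3/q_3 = 143/5
  p_4/q_4 = 200/7
q_3 = 5 ≤ 6 < 7 = q_4, so the answer is 143/5.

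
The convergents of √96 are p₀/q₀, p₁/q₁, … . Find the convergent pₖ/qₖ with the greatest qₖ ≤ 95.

√96 = [9; 1, 3, 1, 18, …] (period length 4).
Convergents:
  p_0/q_0 = 9/1
  p_1/q_1 = 10/1
  p_2/q_2 = 39/4
  p_3/q_3 = 49/5
  p_4/q_4 = 921/94
  p_5/q_5 = 970/99
q_4 = 94 ≤ 95 < 99 = q_5, so the answer is 921/94.

921/94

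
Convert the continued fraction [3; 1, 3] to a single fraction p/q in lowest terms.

15/4

Using pₖ = aₖpₖ₋₁ + pₖ₋₂ and qₖ = aₖqₖ₋₁ + qₖ₋₂:
  k=0: a=3, p=3, q=1
  k=1: a=1, p=4, q=1
  k=2: a=3, p=15, q=4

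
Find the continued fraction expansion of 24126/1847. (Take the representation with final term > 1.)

[13; 16, 16, 2, 3]

24126 = 13×1847 + 115
1847 = 16×115 + 7
115 = 16×7 + 3
7 = 2×3 + 1
3 = 3×1 + 0  (stop)
So 24126/1847 = [13; 16, 16, 2, 3].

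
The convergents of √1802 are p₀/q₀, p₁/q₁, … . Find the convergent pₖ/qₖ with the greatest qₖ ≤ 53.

849/20

√1802 = [42; 2, 4, 2, 84, …] (period length 4).
Convergents:
  p_0/q_0 = 42/1
  p_1/q_1 = 85/2
  p_2/q_2 = 382/9
  p_3/q_3 = 849/20
  p_4/q_4 = 71698/1689
q_3 = 20 ≤ 53 < 1689 = q_4, so the answer is 849/20.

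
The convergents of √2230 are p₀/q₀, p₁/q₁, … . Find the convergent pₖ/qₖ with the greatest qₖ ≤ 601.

16103/341

√2230 = [47; 4, 2, 18, 2, 4, 94, …] (period length 6).
Convergents:
  p_0/q_0 = 47/1
  p_1/q_1 = 189/4
  p_2/q_2 = 425/9
  p_3/q_3 = 7839/166
  p_4/q_4 = 16103/341
  p_5/q_5 = 72251/1530
q_4 = 341 ≤ 601 < 1530 = q_5, so the answer is 16103/341.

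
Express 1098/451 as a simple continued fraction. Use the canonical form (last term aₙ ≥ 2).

1098 = 2·451 + 196
451 = 2·196 + 59
196 = 3·59 + 19
59 = 3·19 + 2
19 = 9·2 + 1
2 = 2·1 + 0  (stop)
So 1098/451 = [2; 2, 3, 3, 9, 2].

[2; 2, 3, 3, 9, 2]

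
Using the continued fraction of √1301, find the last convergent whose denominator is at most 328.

√1301 = [36; 14, 2, 2, 2, 2, 14, 72, …] (period length 7).
Convergents:
  p_0/q_0 = 36/1
  p_1/q_1 = 505/14
  p_2/q_2 = 1046/29
  p_3/q_3 = 2597/72
  p_4/q_4 = 6240/173
  p_5/q_5 = 15077/418
q_4 = 173 ≤ 328 < 418 = q_5, so the answer is 6240/173.

6240/173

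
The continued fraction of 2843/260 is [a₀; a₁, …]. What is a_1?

1

2843 = 10·260 + 243   →  a_0 = 10
260 = 1·243 + 17   →  a_1 = 1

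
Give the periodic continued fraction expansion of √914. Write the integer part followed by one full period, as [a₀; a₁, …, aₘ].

[30; 4, 3, 3, 4, 60]

a₀ = ⌊√914⌋ = 30.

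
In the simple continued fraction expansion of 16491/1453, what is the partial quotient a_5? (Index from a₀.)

16491 = 11·1453 + 508   →  a_0 = 11
1453 = 2·508 + 437   →  a_1 = 2
508 = 1·437 + 71   →  a_2 = 1
437 = 6·71 + 11   →  a_3 = 6
71 = 6·11 + 5   →  a_4 = 6
11 = 2·5 + 1   →  a_5 = 2

2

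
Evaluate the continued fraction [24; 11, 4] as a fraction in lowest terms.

1084/45

Fold from the inside: start with 4/1.
  11 + 1/4 = 45/4
  24 + 4/45 = 1084/45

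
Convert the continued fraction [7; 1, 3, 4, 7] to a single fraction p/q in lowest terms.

955/123

Fold from the inside: start with 7/1.
  4 + 1/7 = 29/7
  3 + 7/29 = 94/29
  1 + 29/94 = 123/94
  7 + 94/123 = 955/123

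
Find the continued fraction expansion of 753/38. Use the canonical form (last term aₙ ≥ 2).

[19; 1, 4, 2, 3]

753 = 19·38 + 31
38 = 1·31 + 7
31 = 4·7 + 3
7 = 2·3 + 1
3 = 3·1 + 0  (stop)
So 753/38 = [19; 1, 4, 2, 3].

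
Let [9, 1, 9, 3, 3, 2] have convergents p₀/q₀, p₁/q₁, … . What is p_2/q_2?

Using pₖ = aₖpₖ₋₁ + pₖ₋₂, qₖ = aₖqₖ₋₁ + qₖ₋₂ (with p₋₁=1, p₋₂=0, q₋₁=0, q₋₂=1):
  k=0: a=9, p=9, q=1
  k=1: a=1, p=10, q=1
  k=2: a=9, p=99, q=10

99/10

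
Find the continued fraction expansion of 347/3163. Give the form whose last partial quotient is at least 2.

347 = 0×3163 + 347
3163 = 9×347 + 40
347 = 8×40 + 27
40 = 1×27 + 13
27 = 2×13 + 1
13 = 13×1 + 0  (stop)
So 347/3163 = [0; 9, 8, 1, 2, 13].

[0; 9, 8, 1, 2, 13]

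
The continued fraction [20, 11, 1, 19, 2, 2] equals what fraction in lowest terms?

Using pₖ = aₖpₖ₋₁ + pₖ₋₂ and qₖ = aₖqₖ₋₁ + qₖ₋₂:
  k=0: a=20, p=20, q=1
  k=1: a=11, p=221, q=11
  k=2: a=1, p=241, q=12
  k=3: a=19, p=4800, q=239
  k=4: a=2, p=9841, q=490
  k=5: a=2, p=24482, q=1219

24482/1219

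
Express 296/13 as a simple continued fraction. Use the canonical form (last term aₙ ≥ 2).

296 = 22×13 + 10
13 = 1×10 + 3
10 = 3×3 + 1
3 = 3×1 + 0  (stop)
So 296/13 = [22; 1, 3, 3].

[22; 1, 3, 3]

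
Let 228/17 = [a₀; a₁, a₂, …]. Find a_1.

228 = 13·17 + 7   →  a_0 = 13
17 = 2·7 + 3   →  a_1 = 2

2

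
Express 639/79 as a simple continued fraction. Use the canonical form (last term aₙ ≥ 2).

[8; 11, 3, 2]

639 = 8·79 + 7
79 = 11·7 + 2
7 = 3·2 + 1
2 = 2·1 + 0  (stop)
So 639/79 = [8; 11, 3, 2].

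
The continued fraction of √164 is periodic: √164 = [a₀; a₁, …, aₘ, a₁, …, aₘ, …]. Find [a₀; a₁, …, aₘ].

a₀ = ⌊√164⌋ = 12.
With m₀=0, d₀=1 and mₖ₊₁ = dₖaₖ − mₖ, dₖ₊₁ = (n − mₖ₊₁²)/dₖ, aₖ₊₁ = ⌊(a₀+mₖ₊₁)/dₖ₊₁⌋:
  k=1: m=12, d=20, a=1
  k=2: m=8, d=5, a=4
  k=3: m=12, d=4, a=6
  k=4: m=12, d=5, a=4
  k=5: m=8, d=20, a=1
  k=6: m=12, d=1, a=24
d=1 and a=2a₀=24 at k=6, so the next step gives (m, d) = (12, 20) again — its k=1 value — and the period has length 6.

[12; 1, 4, 6, 4, 1, 24]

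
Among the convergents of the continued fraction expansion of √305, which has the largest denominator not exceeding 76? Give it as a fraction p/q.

√305 = [17; 2, 6, 2, 34, …] (period length 4).
Convergents:
  p_0/q_0 = 17/1
  p_1/q_1 = 35/2
  p_2/q_2 = 227/13
  p_3/q_3 = 489/28
  p_4/q_4 = 16853/965
q_3 = 28 ≤ 76 < 965 = q_4, so the answer is 489/28.

489/28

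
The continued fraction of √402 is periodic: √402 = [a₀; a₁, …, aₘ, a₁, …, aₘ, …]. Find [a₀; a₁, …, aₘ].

a₀ = ⌊√402⌋ = 20.

[20; 20, 40]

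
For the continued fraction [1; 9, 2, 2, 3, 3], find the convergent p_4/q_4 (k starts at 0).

Using pₖ = aₖpₖ₋₁ + pₖ₋₂, qₖ = aₖqₖ₋₁ + qₖ₋₂ (with p₋₁=1, p₋₂=0, q₋₁=0, q₋₂=1):
  k=0: a=1, p=1, q=1
  k=1: a=9, p=10, q=9
  k=2: a=2, p=21, q=19
  k=3: a=2, p=52, q=47
  k=4: a=3, p=177, q=160

177/160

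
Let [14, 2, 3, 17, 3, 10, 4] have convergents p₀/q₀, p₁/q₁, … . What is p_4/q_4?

Using pₖ = aₖpₖ₋₁ + pₖ₋₂, qₖ = aₖqₖ₋₁ + qₖ₋₂ (with p₋₁=1, p₋₂=0, q₋₁=0, q₋₂=1):
  k=0: a=14, p=14, q=1
  k=1: a=2, p=29, q=2
  k=2: a=3, p=101, q=7
  k=3: a=17, p=1746, q=121
  k=4: a=3, p=5339, q=370

5339/370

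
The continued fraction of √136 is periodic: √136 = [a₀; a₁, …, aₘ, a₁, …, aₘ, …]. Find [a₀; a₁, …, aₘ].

[11; 1, 1, 1, 22]

a₀ = ⌊√136⌋ = 11.
With m₀=0, d₀=1 and mₖ₊₁ = dₖaₖ − mₖ, dₖ₊₁ = (n − mₖ₊₁²)/dₖ, aₖ₊₁ = ⌊(a₀+mₖ₊₁)/dₖ₊₁⌋:
  k=1: m=11, d=15, a=1
  k=2: m=4, d=8, a=1
  k=3: m=4, d=15, a=1
  k=4: m=11, d=1, a=22
d=1 and a=2a₀=22 at k=4, so the next step gives (m, d) = (11, 15) again — its k=1 value — and the period has length 4.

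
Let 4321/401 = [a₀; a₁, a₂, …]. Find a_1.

4321 = 10·401 + 311   →  a_0 = 10
401 = 1·311 + 90   →  a_1 = 1

1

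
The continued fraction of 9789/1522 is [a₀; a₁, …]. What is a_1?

2

9789 = 6·1522 + 657   →  a_0 = 6
1522 = 2·657 + 208   →  a_1 = 2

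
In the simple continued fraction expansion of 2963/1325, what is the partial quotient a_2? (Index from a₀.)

4

2963 = 2·1325 + 313   →  a_0 = 2
1325 = 4·313 + 73   →  a_1 = 4
313 = 4·73 + 21   →  a_2 = 4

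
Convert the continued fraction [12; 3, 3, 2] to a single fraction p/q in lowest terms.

Using pₖ = aₖpₖ₋₁ + pₖ₋₂ and qₖ = aₖqₖ₋₁ + qₖ₋₂:
  k=0: a=12, p=12, q=1
  k=1: a=3, p=37, q=3
  k=2: a=3, p=123, q=10
  k=3: a=2, p=283, q=23

283/23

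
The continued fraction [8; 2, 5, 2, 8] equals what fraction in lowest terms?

Using pₖ = aₖpₖ₋₁ + pₖ₋₂ and qₖ = aₖqₖ₋₁ + qₖ₋₂:
  k=0: a=8, p=8, q=1
  k=1: a=2, p=17, q=2
  k=2: a=5, p=93, q=11
  k=3: a=2, p=203, q=24
  k=4: a=8, p=1717, q=203

1717/203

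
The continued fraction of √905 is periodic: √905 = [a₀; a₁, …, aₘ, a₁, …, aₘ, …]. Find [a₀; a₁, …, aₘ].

[30; 12, 60]

a₀ = ⌊√905⌋ = 30.
With m₀=0, d₀=1 and mₖ₊₁ = dₖaₖ − mₖ, dₖ₊₁ = (n − mₖ₊₁²)/dₖ, aₖ₊₁ = ⌊(a₀+mₖ₊₁)/dₖ₊₁⌋:
  k=1: m=30, d=5, a=12
  k=2: m=30, d=1, a=60
d=1 and a=2a₀=60 at k=2, so the next step gives (m, d) = (30, 5) again — its k=1 value — and the period has length 2.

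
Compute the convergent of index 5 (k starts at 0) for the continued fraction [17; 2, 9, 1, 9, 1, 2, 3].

Using pₖ = aₖpₖ₋₁ + pₖ₋₂, qₖ = aₖqₖ₋₁ + qₖ₋₂ (with p₋₁=1, p₋₂=0, q₋₁=0, q₋₂=1):
  k=0: a=17, p=17, q=1
  k=1: a=2, p=35, q=2
  k=2: a=9, p=332, q=19
  k=3: a=1, p=367, q=21
  k=4: a=9, p=3635, q=208
  k=5: a=1, p=4002, q=229

4002/229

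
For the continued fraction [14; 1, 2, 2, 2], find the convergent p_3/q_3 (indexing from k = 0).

Using pₖ = aₖpₖ₋₁ + pₖ₋₂, qₖ = aₖqₖ₋₁ + qₖ₋₂ (with p₋₁=1, p₋₂=0, q₋₁=0, q₋₂=1):
  k=0: a=14, p=14, q=1
  k=1: a=1, p=15, q=1
  k=2: a=2, p=44, q=3
  k=3: a=2, p=103, q=7

103/7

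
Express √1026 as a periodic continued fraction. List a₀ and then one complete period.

[32; 32, 64]

a₀ = ⌊√1026⌋ = 32.
With m₀=0, d₀=1 and mₖ₊₁ = dₖaₖ − mₖ, dₖ₊₁ = (n − mₖ₊₁²)/dₖ, aₖ₊₁ = ⌊(a₀+mₖ₊₁)/dₖ₊₁⌋:
  k=1: m=32, d=2, a=32
  k=2: m=32, d=1, a=64
d=1 and a=2a₀=64 at k=2, so the next step gives (m, d) = (32, 2) again — its k=1 value — and the period has length 2.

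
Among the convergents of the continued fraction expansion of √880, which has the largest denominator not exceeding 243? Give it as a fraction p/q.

√880 = [29; 1, 1, 1, 58, …] (period length 4).
Convergents:
  p_0/q_0 = 29/1
  p_1/q_1 = 30/1
  p_2/q_2 = 59/2
  p_3/q_3 = 89/3
  p_4/q_4 = 5221/176
  p_5/q_5 = 5310/179
  p_6/q_6 = 10531/355
q_5 = 179 ≤ 243 < 355 = q_6, so the answer is 5310/179.

5310/179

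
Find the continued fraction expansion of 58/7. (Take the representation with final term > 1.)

[8; 3, 2]

58 = 8×7 + 2
7 = 3×2 + 1
2 = 2×1 + 0  (stop)
So 58/7 = [8; 3, 2].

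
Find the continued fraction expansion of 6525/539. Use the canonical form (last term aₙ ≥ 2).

6525 = 12×539 + 57
539 = 9×57 + 26
57 = 2×26 + 5
26 = 5×5 + 1
5 = 5×1 + 0  (stop)
So 6525/539 = [12; 9, 2, 5, 5].

[12; 9, 2, 5, 5]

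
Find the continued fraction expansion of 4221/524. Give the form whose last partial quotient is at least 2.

[8; 18, 14, 2]

4221 = 8*524 + 29
524 = 18*29 + 2
29 = 14*2 + 1
2 = 2*1 + 0  (stop)
So 4221/524 = [8; 18, 14, 2].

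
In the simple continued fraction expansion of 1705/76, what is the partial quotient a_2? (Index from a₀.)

1705 = 22·76 + 33   →  a_0 = 22
76 = 2·33 + 10   →  a_1 = 2
33 = 3·10 + 3   →  a_2 = 3

3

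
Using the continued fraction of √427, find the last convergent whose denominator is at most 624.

7687/372

√427 = [20; 1, 1, 1, 40, …] (period length 4).
Convergents:
  p_0/q_0 = 20/1
  p_1/q_1 = 21/1
  p_2/q_2 = 41/2
  p_3/q_3 = 62/3
  p_4/q_4 = 2521/122
  p_5/q_5 = 2583/125
  p_6/q_6 = 5104/247
  p_7/q_7 = 7687/372
  p_8/q_8 = 312584/15127
q_7 = 372 ≤ 624 < 15127 = q_8, so the answer is 7687/372.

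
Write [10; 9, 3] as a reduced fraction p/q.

283/28

Fold from the inside: start with 3/1.
  9 + 1/3 = 28/3
  10 + 3/28 = 283/28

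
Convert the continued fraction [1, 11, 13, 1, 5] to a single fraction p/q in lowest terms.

Using pₖ = aₖpₖ₋₁ + pₖ₋₂ and qₖ = aₖqₖ₋₁ + qₖ₋₂:
  k=0: a=1, p=1, q=1
  k=1: a=11, p=12, q=11
  k=2: a=13, p=157, q=144
  k=3: a=1, p=169, q=155
  k=4: a=5, p=1002, q=919

1002/919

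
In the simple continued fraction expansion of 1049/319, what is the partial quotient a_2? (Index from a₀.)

1049 = 3·319 + 92   →  a_0 = 3
319 = 3·92 + 43   →  a_1 = 3
92 = 2·43 + 6   →  a_2 = 2

2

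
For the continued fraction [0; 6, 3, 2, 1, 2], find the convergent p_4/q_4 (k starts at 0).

10/63

Using pₖ = aₖpₖ₋₁ + pₖ₋₂, qₖ = aₖqₖ₋₁ + qₖ₋₂ (with p₋₁=1, p₋₂=0, q₋₁=0, q₋₂=1):
  k=0: a=0, p=0, q=1
  k=1: a=6, p=1, q=6
  k=2: a=3, p=3, q=19
  k=3: a=2, p=7, q=44
  k=4: a=1, p=10, q=63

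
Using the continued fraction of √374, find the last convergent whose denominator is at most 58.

1083/56

√374 = [19; 2, 1, 18, 1, 2, 38, …] (period length 6).
Convergents:
  p_0/q_0 = 19/1
  p_1/q_1 = 39/2
  p_2/q_2 = 58/3
  p_3/q_3 = 1083/56
  p_4/q_4 = 1141/59
q_3 = 56 ≤ 58 < 59 = q_4, so the answer is 1083/56.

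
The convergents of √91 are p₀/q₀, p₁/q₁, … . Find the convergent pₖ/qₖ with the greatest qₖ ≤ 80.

√91 = [9; 1, 1, 5, 1, 5, 1, 1, 18, …] (period length 8).
Convergents:
  p_0/q_0 = 9/1
  p_1/q_1 = 10/1
  p_2/q_2 = 19/2
  p_3/q_3 = 105/11
  p_4/q_4 = 124/13
  p_5/q_5 = 725/76
  p_6/q_6 = 849/89
q_5 = 76 ≤ 80 < 89 = q_6, so the answer is 725/76.

725/76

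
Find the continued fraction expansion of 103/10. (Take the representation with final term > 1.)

[10; 3, 3]

103 = 10*10 + 3
10 = 3*3 + 1
3 = 3*1 + 0  (stop)
So 103/10 = [10; 3, 3].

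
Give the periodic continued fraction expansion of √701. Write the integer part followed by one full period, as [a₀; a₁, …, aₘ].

a₀ = ⌊√701⌋ = 26.
With m₀=0, d₀=1 and mₖ₊₁ = dₖaₖ − mₖ, dₖ₊₁ = (n − mₖ₊₁²)/dₖ, aₖ₊₁ = ⌊(a₀+mₖ₊₁)/dₖ₊₁⌋:
  k=1: m=26, d=25, a=2
  k=2: m=24, d=5, a=10
  k=3: m=26, d=5, a=10
  k=4: m=24, d=25, a=2
  k=5: m=26, d=1, a=52
d=1 and a=2a₀=52 at k=5, so the next step gives (m, d) = (26, 25) again — its k=1 value — and the period has length 5.

[26; 2, 10, 10, 2, 52]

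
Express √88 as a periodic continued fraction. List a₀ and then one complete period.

[9; 2, 1, 1, 1, 2, 18]

a₀ = ⌊√88⌋ = 9.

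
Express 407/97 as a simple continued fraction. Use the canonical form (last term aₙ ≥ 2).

[4; 5, 9, 2]

407 = 4×97 + 19
97 = 5×19 + 2
19 = 9×2 + 1
2 = 2×1 + 0  (stop)
So 407/97 = [4; 5, 9, 2].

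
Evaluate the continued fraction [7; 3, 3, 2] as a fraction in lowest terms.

Using pₖ = aₖpₖ₋₁ + pₖ₋₂ and qₖ = aₖqₖ₋₁ + qₖ₋₂:
  k=0: a=7, p=7, q=1
  k=1: a=3, p=22, q=3
  k=2: a=3, p=73, q=10
  k=3: a=2, p=168, q=23

168/23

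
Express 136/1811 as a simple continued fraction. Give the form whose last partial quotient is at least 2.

136 = 0×1811 + 136
1811 = 13×136 + 43
136 = 3×43 + 7
43 = 6×7 + 1
7 = 7×1 + 0  (stop)
So 136/1811 = [0; 13, 3, 6, 7].

[0; 13, 3, 6, 7]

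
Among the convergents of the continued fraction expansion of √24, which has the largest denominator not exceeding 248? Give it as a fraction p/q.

485/99

√24 = [4; 1, 8, …] (period length 2).
Convergents:
  p_0/q_0 = 4/1
  p_1/q_1 = 5/1
  p_2/q_2 = 44/9
  p_3/q_3 = 49/10
  p_4/q_4 = 436/89
  p_5/q_5 = 485/99
  p_6/q_6 = 4316/881
q_5 = 99 ≤ 248 < 881 = q_6, so the answer is 485/99.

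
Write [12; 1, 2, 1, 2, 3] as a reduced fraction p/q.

471/37

Using pₖ = aₖpₖ₋₁ + pₖ₋₂ and qₖ = aₖqₖ₋₁ + qₖ₋₂:
  k=0: a=12, p=12, q=1
  k=1: a=1, p=13, q=1
  k=2: a=2, p=38, q=3
  k=3: a=1, p=51, q=4
  k=4: a=2, p=140, q=11
  k=5: a=3, p=471, q=37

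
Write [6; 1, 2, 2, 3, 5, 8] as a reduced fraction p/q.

6977/1040

Fold from the inside: start with 8/1.
  5 + 1/8 = 41/8
  3 + 8/41 = 131/41
  2 + 41/131 = 303/131
  2 + 131/303 = 737/303
  1 + 303/737 = 1040/737
  6 + 737/1040 = 6977/1040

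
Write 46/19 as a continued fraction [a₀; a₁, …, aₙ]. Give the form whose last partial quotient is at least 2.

[2; 2, 2, 1, 2]

46 = 2*19 + 8
19 = 2*8 + 3
8 = 2*3 + 2
3 = 1*2 + 1
2 = 2*1 + 0  (stop)
So 46/19 = [2; 2, 2, 1, 2].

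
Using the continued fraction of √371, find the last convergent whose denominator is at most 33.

443/23

√371 = [19; 3, 1, 4, 1, 3, 38, …] (period length 6).
Convergents:
  p_0/q_0 = 19/1
  p_1/q_1 = 58/3
  p_2/q_2 = 77/4
  p_3/q_3 = 366/19
  p_4/q_4 = 443/23
  p_5/q_5 = 1695/88
q_4 = 23 ≤ 33 < 88 = q_5, so the answer is 443/23.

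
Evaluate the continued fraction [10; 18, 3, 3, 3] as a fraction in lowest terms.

Fold from the inside: start with 3/1.
  3 + 1/3 = 10/3
  3 + 3/10 = 33/10
  18 + 10/33 = 604/33
  10 + 33/604 = 6073/604

6073/604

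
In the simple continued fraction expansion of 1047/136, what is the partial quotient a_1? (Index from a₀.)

1

1047 = 7·136 + 95   →  a_0 = 7
136 = 1·95 + 41   →  a_1 = 1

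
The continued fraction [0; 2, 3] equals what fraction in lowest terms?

Using pₖ = aₖpₖ₋₁ + pₖ₋₂ and qₖ = aₖqₖ₋₁ + qₖ₋₂:
  k=0: a=0, p=0, q=1
  k=1: a=2, p=1, q=2
  k=2: a=3, p=3, q=7

3/7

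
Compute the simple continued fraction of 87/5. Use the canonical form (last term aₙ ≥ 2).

[17; 2, 2]

87 = 17·5 + 2
5 = 2·2 + 1
2 = 2·1 + 0  (stop)
So 87/5 = [17; 2, 2].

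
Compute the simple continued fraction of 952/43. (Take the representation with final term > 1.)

[22; 7, 6]

952 = 22·43 + 6
43 = 7·6 + 1
6 = 6·1 + 0  (stop)
So 952/43 = [22; 7, 6].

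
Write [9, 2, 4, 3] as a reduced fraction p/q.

Using pₖ = aₖpₖ₋₁ + pₖ₋₂ and qₖ = aₖqₖ₋₁ + qₖ₋₂:
  k=0: a=9, p=9, q=1
  k=1: a=2, p=19, q=2
  k=2: a=4, p=85, q=9
  k=3: a=3, p=274, q=29

274/29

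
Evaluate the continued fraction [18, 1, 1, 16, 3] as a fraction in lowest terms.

Using pₖ = aₖpₖ₋₁ + pₖ₋₂ and qₖ = aₖqₖ₋₁ + qₖ₋₂:
  k=0: a=18, p=18, q=1
  k=1: a=1, p=19, q=1
  k=2: a=1, p=37, q=2
  k=3: a=16, p=611, q=33
  k=4: a=3, p=1870, q=101

1870/101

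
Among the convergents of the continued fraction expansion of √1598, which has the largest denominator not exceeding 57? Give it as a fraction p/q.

√1598 = [39; 1, 38, 1, 78, …] (period length 4).
Convergents:
  p_0/q_0 = 39/1
  p_1/q_1 = 40/1
  p_2/q_2 = 1559/39
  p_3/q_3 = 1599/40
  p_4/q_4 = 126281/3159
q_3 = 40 ≤ 57 < 3159 = q_4, so the answer is 1599/40.

1599/40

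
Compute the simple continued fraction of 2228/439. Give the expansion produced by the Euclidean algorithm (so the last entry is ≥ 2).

[5; 13, 3, 3, 3]

2228 = 5*439 + 33
439 = 13*33 + 10
33 = 3*10 + 3
10 = 3*3 + 1
3 = 3*1 + 0  (stop)
So 2228/439 = [5; 13, 3, 3, 3].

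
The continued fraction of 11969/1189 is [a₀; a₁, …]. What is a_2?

11969 = 10·1189 + 79   →  a_0 = 10
1189 = 15·79 + 4   →  a_1 = 15
79 = 19·4 + 3   →  a_2 = 19

19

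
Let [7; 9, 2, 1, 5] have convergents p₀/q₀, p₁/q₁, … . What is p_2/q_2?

135/19

Using pₖ = aₖpₖ₋₁ + pₖ₋₂, qₖ = aₖqₖ₋₁ + qₖ₋₂ (with p₋₁=1, p₋₂=0, q₋₁=0, q₋₂=1):
  k=0: a=7, p=7, q=1
  k=1: a=9, p=64, q=9
  k=2: a=2, p=135, q=19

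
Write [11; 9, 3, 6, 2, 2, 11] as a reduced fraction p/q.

Fold from the inside: start with 11/1.
  2 + 1/11 = 23/11
  2 + 11/23 = 57/23
  6 + 23/57 = 365/57
  3 + 57/365 = 1152/365
  9 + 365/1152 = 10733/1152
  11 + 1152/10733 = 119215/10733

119215/10733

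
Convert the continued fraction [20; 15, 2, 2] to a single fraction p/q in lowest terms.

Using pₖ = aₖpₖ₋₁ + pₖ₋₂ and qₖ = aₖqₖ₋₁ + qₖ₋₂:
  k=0: a=20, p=20, q=1
  k=1: a=15, p=301, q=15
  k=2: a=2, p=622, q=31
  k=3: a=2, p=1545, q=77

1545/77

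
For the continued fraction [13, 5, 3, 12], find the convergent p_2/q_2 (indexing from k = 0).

Using pₖ = aₖpₖ₋₁ + pₖ₋₂, qₖ = aₖqₖ₋₁ + qₖ₋₂ (with p₋₁=1, p₋₂=0, q₋₁=0, q₋₂=1):
  k=0: a=13, p=13, q=1
  k=1: a=5, p=66, q=5
  k=2: a=3, p=211, q=16

211/16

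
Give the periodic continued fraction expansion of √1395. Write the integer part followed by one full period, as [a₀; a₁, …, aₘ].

[37; 2, 1, 6, 8, 6, 1, 2, 74]

a₀ = ⌊√1395⌋ = 37.
With m₀=0, d₀=1 and mₖ₊₁ = dₖaₖ − mₖ, dₖ₊₁ = (n − mₖ₊₁²)/dₖ, aₖ₊₁ = ⌊(a₀+mₖ₊₁)/dₖ₊₁⌋:
  k=1: m=37, d=26, a=2
  k=2: m=15, d=45, a=1
  k=3: m=30, d=11, a=6
  k=4: m=36, d=9, a=8
  k=5: m=36, d=11, a=6
  k=6: m=30, d=45, a=1
  k=7: m=15, d=26, a=2
  k=8: m=37, d=1, a=74
d=1 and a=2a₀=74 at k=8, so the next step gives (m, d) = (37, 26) again — its k=1 value — and the period has length 8.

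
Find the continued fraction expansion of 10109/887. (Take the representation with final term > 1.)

[11; 2, 1, 1, 12, 14]

10109 = 11×887 + 352
887 = 2×352 + 183
352 = 1×183 + 169
183 = 1×169 + 14
169 = 12×14 + 1
14 = 14×1 + 0  (stop)
So 10109/887 = [11; 2, 1, 1, 12, 14].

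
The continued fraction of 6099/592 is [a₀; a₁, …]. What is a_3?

3

6099 = 10·592 + 179   →  a_0 = 10
592 = 3·179 + 55   →  a_1 = 3
179 = 3·55 + 14   →  a_2 = 3
55 = 3·14 + 13   →  a_3 = 3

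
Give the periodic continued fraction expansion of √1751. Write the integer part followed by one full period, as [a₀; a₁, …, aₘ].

a₀ = ⌊√1751⌋ = 41.
With m₀=0, d₀=1 and mₖ₊₁ = dₖaₖ − mₖ, dₖ₊₁ = (n − mₖ₊₁²)/dₖ, aₖ₊₁ = ⌊(a₀+mₖ₊₁)/dₖ₊₁⌋:
  k=1: m=41, d=70, a=1
  k=2: m=29, d=13, a=5
  k=3: m=36, d=35, a=2
  k=4: m=34, d=17, a=4
  k=5: m=34, d=35, a=2
  k=6: m=36, d=13, a=5
  k=7: m=29, d=70, a=1
  k=8: m=41, d=1, a=82
d=1 and a=2a₀=82 at k=8, so the next step gives (m, d) = (41, 70) again — its k=1 value — and the period has length 8.

[41; 1, 5, 2, 4, 2, 5, 1, 82]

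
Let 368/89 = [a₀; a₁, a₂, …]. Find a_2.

2

368 = 4·89 + 12   →  a_0 = 4
89 = 7·12 + 5   →  a_1 = 7
12 = 2·5 + 2   →  a_2 = 2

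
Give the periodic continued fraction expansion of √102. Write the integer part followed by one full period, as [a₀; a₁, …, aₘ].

a₀ = ⌊√102⌋ = 10.
With m₀=0, d₀=1 and mₖ₊₁ = dₖaₖ − mₖ, dₖ₊₁ = (n − mₖ₊₁²)/dₖ, aₖ₊₁ = ⌊(a₀+mₖ₊₁)/dₖ₊₁⌋:
  k=1: m=10, d=2, a=10
  k=2: m=10, d=1, a=20
d=1 and a=2a₀=20 at k=2, so the next step gives (m, d) = (10, 2) again — its k=1 value — and the period has length 2.

[10; 10, 20]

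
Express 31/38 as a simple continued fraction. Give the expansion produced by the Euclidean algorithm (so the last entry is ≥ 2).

[0; 1, 4, 2, 3]

31 = 0*38 + 31
38 = 1*31 + 7
31 = 4*7 + 3
7 = 2*3 + 1
3 = 3*1 + 0  (stop)
So 31/38 = [0; 1, 4, 2, 3].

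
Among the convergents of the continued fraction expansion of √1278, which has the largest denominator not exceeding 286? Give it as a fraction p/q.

10117/283

√1278 = [35; 1, 2, 1, 70, …] (period length 4).
Convergents:
  p_0/q_0 = 35/1
  p_1/q_1 = 36/1
  p_2/q_2 = 107/3
  p_3/q_3 = 143/4
  p_4/q_4 = 10117/283
  p_5/q_5 = 10260/287
q_4 = 283 ≤ 286 < 287 = q_5, so the answer is 10117/283.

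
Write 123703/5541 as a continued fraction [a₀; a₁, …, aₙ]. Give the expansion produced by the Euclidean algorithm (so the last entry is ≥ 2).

[22; 3, 13, 19, 1, 2, 2]

123703 = 22*5541 + 1801
5541 = 3*1801 + 138
1801 = 13*138 + 7
138 = 19*7 + 5
7 = 1*5 + 2
5 = 2*2 + 1
2 = 2*1 + 0  (stop)
So 123703/5541 = [22; 3, 13, 19, 1, 2, 2].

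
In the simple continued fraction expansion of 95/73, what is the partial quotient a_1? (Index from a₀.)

3

95 = 1·73 + 22   →  a_0 = 1
73 = 3·22 + 7   →  a_1 = 3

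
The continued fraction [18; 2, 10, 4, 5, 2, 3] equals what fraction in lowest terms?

63098/3415

Using pₖ = aₖpₖ₋₁ + pₖ₋₂ and qₖ = aₖqₖ₋₁ + qₖ₋₂:
  k=0: a=18, p=18, q=1
  k=1: a=2, p=37, q=2
  k=2: a=10, p=388, q=21
  k=3: a=4, p=1589, q=86
  k=4: a=5, p=8333, q=451
  k=5: a=2, p=18255, q=988
  k=6: a=3, p=63098, q=3415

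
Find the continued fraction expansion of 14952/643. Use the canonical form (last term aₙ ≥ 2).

14952 = 23·643 + 163
643 = 3·163 + 154
163 = 1·154 + 9
154 = 17·9 + 1
9 = 9·1 + 0  (stop)
So 14952/643 = [23; 3, 1, 17, 9].

[23; 3, 1, 17, 9]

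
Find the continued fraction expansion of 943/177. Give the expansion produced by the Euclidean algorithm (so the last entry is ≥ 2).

[5; 3, 19, 3]

943 = 5*177 + 58
177 = 3*58 + 3
58 = 19*3 + 1
3 = 3*1 + 0  (stop)
So 943/177 = [5; 3, 19, 3].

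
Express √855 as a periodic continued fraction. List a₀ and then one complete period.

[29; 4, 6, 4, 58]

a₀ = ⌊√855⌋ = 29.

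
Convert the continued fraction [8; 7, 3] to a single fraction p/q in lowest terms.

Fold from the inside: start with 3/1.
  7 + 1/3 = 22/3
  8 + 3/22 = 179/22

179/22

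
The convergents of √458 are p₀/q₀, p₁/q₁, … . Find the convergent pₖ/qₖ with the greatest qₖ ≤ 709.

√458 = [21; 2, 2, 42, …] (period length 3).
Convergents:
  p_0/q_0 = 21/1
  p_1/q_1 = 43/2
  p_2/q_2 = 107/5
  p_3/q_3 = 4537/212
  p_4/q_4 = 9181/429
  p_5/q_5 = 22899/1070
q_4 = 429 ≤ 709 < 1070 = q_5, so the answer is 9181/429.

9181/429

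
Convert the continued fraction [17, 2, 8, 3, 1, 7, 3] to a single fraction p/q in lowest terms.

29684/1699

Using pₖ = aₖpₖ₋₁ + pₖ₋₂ and qₖ = aₖqₖ₋₁ + qₖ₋₂:
  k=0: a=17, p=17, q=1
  k=1: a=2, p=35, q=2
  k=2: a=8, p=297, q=17
  k=3: a=3, p=926, q=53
  k=4: a=1, p=1223, q=70
  k=5: a=7, p=9487, q=543
  k=6: a=3, p=29684, q=1699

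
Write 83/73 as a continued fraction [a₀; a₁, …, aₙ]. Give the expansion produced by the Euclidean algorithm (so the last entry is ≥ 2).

[1; 7, 3, 3]

83 = 1×73 + 10
73 = 7×10 + 3
10 = 3×3 + 1
3 = 3×1 + 0  (stop)
So 83/73 = [1; 7, 3, 3].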